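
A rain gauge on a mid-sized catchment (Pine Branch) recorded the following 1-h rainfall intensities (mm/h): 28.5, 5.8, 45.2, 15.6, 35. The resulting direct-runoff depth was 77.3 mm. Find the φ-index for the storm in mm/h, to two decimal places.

Only the 4 blocks with intensity above φ contribute runoff: 28.5, 45.2, 15.6, 35 mm/h.
Σ(I−φ)·Δt = d  ⇒  (28.5+45.2+15.6+35 − 4φ)·1 = 77.3
φ = (124.3 − 77.3/1) / 4 = 11.75 mm/h.

φ ≈ 11.75 mm/h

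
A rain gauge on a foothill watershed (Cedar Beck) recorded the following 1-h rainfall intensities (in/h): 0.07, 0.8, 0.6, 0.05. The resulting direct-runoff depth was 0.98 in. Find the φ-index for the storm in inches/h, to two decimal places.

φ ≈ 0.21 in/h

Only the 2 blocks with intensity above φ contribute runoff: 0.8, 0.6 in/h.
Σ(I−φ)·Δt = d  ⇒  (0.8+0.6 − 2φ)·1 = 0.98
φ = (1.400 − 0.98/1) / 2 = 0.21 in/h.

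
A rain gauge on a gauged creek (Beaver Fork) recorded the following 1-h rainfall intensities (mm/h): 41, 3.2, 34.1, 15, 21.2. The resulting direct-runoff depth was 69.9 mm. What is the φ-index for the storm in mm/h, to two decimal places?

Only the 4 blocks with intensity above φ contribute runoff: 41, 34.1, 15, 21.2 mm/h.
Σ(I−φ)·Δt = d  ⇒  (41+34.1+15+21.2 − 4φ)·1 = 69.9
φ = (111.3 − 69.9/1) / 4 = 10.35 mm/h.

φ ≈ 10.35 mm/h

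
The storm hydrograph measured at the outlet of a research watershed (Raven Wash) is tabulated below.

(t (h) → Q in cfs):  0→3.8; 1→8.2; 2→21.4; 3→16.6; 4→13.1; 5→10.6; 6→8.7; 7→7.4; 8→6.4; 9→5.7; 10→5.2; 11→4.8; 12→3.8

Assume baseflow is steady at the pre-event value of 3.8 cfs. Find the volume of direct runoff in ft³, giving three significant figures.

Direct-runoff ordinates (Q − Q_b): 0.0, 4.4, 17.6, 12.8, 9.3, 6.8, 4.9, 3.6, 2.6, 1.9, 1.4, 1.0, 0.0 cfs.
ΣQ_DR = 66.30 cfs.
With Δt = 1 h = 3600 s, V = ΣQ_DR · Δt = 66.30 × 3600 = 2.39 × 10^5 ft³.

V ≈ 2.39 × 10^5 ft³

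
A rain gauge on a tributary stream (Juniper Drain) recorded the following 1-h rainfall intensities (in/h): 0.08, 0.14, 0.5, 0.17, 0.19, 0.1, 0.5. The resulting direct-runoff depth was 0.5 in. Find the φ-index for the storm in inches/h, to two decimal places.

φ ≈ 0.25 in/h

Only the 2 blocks with intensity above φ contribute runoff: 0.5, 0.5 in/h.
Σ(I−φ)·Δt = d  ⇒  (0.5+0.5 − 2φ)·1 = 0.5
φ = (1.000 − 0.5/1) / 2 = 0.25 in/h.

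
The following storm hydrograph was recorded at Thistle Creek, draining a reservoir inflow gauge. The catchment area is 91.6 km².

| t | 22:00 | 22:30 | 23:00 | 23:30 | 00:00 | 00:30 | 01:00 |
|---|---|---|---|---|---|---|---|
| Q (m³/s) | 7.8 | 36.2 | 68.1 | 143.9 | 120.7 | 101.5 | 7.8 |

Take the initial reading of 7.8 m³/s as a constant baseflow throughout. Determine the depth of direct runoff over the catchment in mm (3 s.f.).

d ≈ 8.48 mm

Direct runoff: 0.0, 28.4, 60.3, 136.1, 112.9, 93.7, 0.0 m³/s; ΣQ_DR = 431.4 m³/s.
V = ΣQ_DR · Δt = 431.4 × 1800 s = 7.765 × 10^5 m³.
Over A = 91.6 km², depth = V / A = 8.48 mm.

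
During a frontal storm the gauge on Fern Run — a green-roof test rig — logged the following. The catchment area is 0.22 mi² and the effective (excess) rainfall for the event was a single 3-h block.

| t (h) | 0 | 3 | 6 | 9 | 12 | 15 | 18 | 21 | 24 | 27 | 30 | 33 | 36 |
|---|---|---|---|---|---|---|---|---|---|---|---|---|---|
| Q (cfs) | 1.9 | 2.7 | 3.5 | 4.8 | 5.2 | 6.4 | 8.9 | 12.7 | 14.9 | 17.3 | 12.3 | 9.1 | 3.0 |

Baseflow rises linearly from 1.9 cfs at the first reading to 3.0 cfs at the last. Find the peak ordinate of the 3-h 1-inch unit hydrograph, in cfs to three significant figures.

Direct runoff: 0.00, 0.71, 1.42, 2.62, 2.93, 4.04, 6.45, 10.16, 12.27, 14.57, 9.48, 6.19, 0.00 cfs; ΣQ_DR = 70.85 cfs, peak = 14.57 cfs.
Runoff depth d = ΣQ_DR·Δt / A = 70.85 × 10800 / (0.22 mi²) = 1.497 in.
The 1-inch UH is the DRH scaled by (1 in)/d, so U_p = 14.57 × 1/1.497 = 9.74 cfs.

U_p ≈ 9.74 cfs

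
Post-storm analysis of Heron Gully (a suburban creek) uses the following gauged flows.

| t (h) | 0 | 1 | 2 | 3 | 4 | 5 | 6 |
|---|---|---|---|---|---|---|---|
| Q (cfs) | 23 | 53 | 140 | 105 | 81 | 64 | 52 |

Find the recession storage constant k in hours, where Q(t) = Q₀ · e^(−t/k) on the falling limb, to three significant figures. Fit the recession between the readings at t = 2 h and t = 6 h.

On the falling limb, Q drops from 140 to 52 cfs between t = 2 h and t = 6 h (Δt = 4 h).
k = −Δt / ln(Q₂/Q₁) = −4 / ln(52/140) = 4.04 h.

k ≈ 4.04 h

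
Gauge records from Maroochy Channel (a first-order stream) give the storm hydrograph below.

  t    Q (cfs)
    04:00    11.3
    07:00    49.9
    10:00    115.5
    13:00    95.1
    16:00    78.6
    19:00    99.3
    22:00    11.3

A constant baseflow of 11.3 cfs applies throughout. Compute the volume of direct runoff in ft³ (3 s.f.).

V ≈ 4.12 × 10^6 ft³

Direct-runoff ordinates (Q − Q_b): 0.0, 38.6, 104.2, 83.8, 67.3, 88.0, 0.0 cfs.
ΣQ_DR = 381.9 cfs.
With Δt = 3 h = 10800 s, V = ΣQ_DR · Δt = 381.9 × 10800 = 4.12 × 10^6 ft³.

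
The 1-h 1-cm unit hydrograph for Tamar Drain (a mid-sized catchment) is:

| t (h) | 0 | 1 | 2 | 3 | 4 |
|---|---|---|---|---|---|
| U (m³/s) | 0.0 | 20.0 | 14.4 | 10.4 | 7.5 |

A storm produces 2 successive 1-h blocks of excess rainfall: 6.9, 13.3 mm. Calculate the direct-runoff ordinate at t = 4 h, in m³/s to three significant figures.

By discrete convolution, Q_j = Σ (P_i / 10 mm) · U_{j−i}.
At t = 4 h (j=4): Q = (6.9/10)·7.5 + (13.3/10)·10.4 = 19.0 m³/s.

Q ≈ 19.0 m³/s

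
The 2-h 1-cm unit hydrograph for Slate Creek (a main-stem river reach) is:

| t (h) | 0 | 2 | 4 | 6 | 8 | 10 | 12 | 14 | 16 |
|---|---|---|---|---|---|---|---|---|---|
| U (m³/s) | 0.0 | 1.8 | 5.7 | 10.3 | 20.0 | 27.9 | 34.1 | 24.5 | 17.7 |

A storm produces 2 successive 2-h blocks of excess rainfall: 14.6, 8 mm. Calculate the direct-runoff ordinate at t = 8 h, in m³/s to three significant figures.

By discrete convolution, Q_j = Σ (P_i / 10 mm) · U_{j−i}.
At t = 8 h (j=4): Q = (14.6/10)·20.0 + (8/10)·10.3 = 37.4 m³/s.

Q ≈ 37.4 m³/s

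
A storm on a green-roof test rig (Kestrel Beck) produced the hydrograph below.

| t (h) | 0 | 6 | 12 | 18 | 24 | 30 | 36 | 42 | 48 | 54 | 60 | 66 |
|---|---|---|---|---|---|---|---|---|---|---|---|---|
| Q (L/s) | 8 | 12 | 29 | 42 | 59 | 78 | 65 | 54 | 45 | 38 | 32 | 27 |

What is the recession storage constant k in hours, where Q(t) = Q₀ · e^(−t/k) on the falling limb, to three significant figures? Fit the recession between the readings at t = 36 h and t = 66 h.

On the falling limb, Q drops from 65 to 27 L/s between t = 36 h and t = 66 h (Δt = 30 h).
k = −Δt / ln(Q₂/Q₁) = −30 / ln(27/65) = 34.1 h.

k ≈ 34.1 h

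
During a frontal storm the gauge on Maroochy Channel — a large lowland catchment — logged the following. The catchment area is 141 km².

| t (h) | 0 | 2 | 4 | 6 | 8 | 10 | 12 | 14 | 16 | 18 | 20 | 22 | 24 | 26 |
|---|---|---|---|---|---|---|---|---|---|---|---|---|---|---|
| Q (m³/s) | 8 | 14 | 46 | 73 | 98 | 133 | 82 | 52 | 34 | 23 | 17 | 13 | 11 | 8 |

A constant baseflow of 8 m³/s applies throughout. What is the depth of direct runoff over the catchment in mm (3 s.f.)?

d ≈ 25.5 mm

Direct runoff: 0.0, 6.0, 38.0, 65.0, 90.0, 125.0, 74.0, 44.0, 26.0, 15.0, 9.0, 5.0, 3.0, 0.0 m³/s; ΣQ_DR = 500.0 m³/s.
V = ΣQ_DR · Δt = 500.0 × 7200 s = 3.600 × 10^6 m³.
Over A = 141 km², depth = V / A = 25.5 mm.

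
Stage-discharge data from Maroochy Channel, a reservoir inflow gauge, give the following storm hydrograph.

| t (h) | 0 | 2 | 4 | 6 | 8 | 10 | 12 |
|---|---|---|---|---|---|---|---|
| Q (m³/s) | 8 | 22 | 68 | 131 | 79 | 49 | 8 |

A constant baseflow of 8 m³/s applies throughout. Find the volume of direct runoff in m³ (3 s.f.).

Direct-runoff ordinates (Q − Q_b): 0.0, 14.0, 60.0, 123.0, 71.0, 41.0, 0.0 m³/s.
ΣQ_DR = 309.0 m³/s.
With Δt = 2 h = 7200 s, V = ΣQ_DR · Δt = 309.0 × 7200 = 2.22 × 10^6 m³.

V ≈ 2.22 × 10^6 m³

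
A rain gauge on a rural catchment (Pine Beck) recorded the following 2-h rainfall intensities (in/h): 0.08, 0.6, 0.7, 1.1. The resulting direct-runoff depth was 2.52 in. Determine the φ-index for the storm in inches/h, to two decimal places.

φ ≈ 0.38 in/h

Only the 3 blocks with intensity above φ contribute runoff: 0.6, 0.7, 1.1 in/h.
Σ(I−φ)·Δt = d  ⇒  (0.6+0.7+1.1 − 3φ)·2 = 2.52
φ = (2.400 − 2.52/2) / 3 = 0.38 in/h.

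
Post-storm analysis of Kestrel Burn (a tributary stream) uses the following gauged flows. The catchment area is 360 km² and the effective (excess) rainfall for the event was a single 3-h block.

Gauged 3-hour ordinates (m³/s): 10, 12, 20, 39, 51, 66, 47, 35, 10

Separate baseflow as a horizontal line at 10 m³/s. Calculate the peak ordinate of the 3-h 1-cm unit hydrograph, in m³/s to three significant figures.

Direct runoff: 0.0, 2.0, 10.0, 29.0, 41.0, 56.0, 37.0, 25.0, 0.0 m³/s; ΣQ_DR = 200.0 m³/s, peak = 56.0 m³/s.
Runoff depth d = ΣQ_DR·Δt / A = 200.0 × 10800 / (360 km²) = 6.000 mm.
The 1-cm UH is the DRH scaled by (10 mm)/d, so U_p = 56.0 × 10/6.000 = 93.3 m³/s.

U_p ≈ 93.3 m³/s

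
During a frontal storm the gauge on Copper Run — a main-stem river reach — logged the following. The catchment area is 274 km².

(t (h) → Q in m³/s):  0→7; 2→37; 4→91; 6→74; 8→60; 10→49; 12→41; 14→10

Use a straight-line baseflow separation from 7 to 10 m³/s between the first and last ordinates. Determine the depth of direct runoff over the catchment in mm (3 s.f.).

Direct runoff: 0.00, 29.57, 83.14, 65.71, 51.29, 39.86, 31.43, 0.00 m³/s; ΣQ_DR = 301.0 m³/s.
V = ΣQ_DR · Δt = 301.0 × 7200 s = 2.167 × 10^6 m³.
Over A = 274 km², depth = V / A = 7.91 mm.

d ≈ 7.91 mm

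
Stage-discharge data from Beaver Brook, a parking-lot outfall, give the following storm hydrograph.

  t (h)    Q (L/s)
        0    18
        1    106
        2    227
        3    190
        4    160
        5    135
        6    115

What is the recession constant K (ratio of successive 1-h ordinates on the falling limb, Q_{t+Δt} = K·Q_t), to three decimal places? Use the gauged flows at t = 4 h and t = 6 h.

Using the recession-limb readings at t = 4 h and t = 6 h: Q falls from 160 to 115 L/s over 2 intervals.
K = (Q₂/Q₁)^(1/2) = (115/160)^(1/2) = 0.848.

K ≈ 0.848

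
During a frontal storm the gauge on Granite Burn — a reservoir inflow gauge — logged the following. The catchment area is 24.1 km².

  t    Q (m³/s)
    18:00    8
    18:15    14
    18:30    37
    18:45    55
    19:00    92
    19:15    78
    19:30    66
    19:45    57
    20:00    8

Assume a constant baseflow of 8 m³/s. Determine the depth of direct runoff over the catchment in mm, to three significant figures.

d ≈ 12.8 mm

Direct runoff: 0.0, 6.0, 29.0, 47.0, 84.0, 70.0, 58.0, 49.0, 0.0 m³/s; ΣQ_DR = 343.0 m³/s.
V = ΣQ_DR · Δt = 343.0 × 900 s = 3.087 × 10^5 m³.
Over A = 24.1 km², depth = V / A = 12.8 mm.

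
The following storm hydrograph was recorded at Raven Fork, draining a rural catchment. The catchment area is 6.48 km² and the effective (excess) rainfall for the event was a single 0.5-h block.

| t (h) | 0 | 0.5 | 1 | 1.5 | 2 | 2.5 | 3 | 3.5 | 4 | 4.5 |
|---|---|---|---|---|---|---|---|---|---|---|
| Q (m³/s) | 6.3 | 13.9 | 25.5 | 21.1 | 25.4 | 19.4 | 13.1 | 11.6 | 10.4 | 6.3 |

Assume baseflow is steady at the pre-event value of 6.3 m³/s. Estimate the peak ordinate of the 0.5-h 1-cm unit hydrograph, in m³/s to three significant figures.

U_p ≈ 7.68 m³/s

Direct runoff: 0.0, 7.6, 19.2, 14.8, 19.1, 13.1, 6.8, 5.3, 4.1, 0.0 m³/s; ΣQ_DR = 90.00 m³/s, peak = 19.2 m³/s.
Runoff depth d = ΣQ_DR·Δt / A = 90.00 × 1800 / (6.48 km²) = 25.00 mm.
The 1-cm UH is the DRH scaled by (10 mm)/d, so U_p = 19.2 × 10/25.00 = 7.68 m³/s.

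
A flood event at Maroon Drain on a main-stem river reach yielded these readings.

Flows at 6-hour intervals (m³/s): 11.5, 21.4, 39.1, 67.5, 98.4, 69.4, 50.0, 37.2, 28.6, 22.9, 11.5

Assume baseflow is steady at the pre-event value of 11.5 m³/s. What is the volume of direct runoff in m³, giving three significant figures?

Direct-runoff ordinates (Q − Q_b): 0.0, 9.9, 27.6, 56.0, 86.9, 57.9, 38.5, 25.7, 17.1, 11.4, 0.0 m³/s.
ΣQ_DR = 331.0 m³/s.
With Δt = 6 h = 21600 s, V = ΣQ_DR · Δt = 331.0 × 21600 = 7.15 × 10^6 m³.

V ≈ 7.15 × 10^6 m³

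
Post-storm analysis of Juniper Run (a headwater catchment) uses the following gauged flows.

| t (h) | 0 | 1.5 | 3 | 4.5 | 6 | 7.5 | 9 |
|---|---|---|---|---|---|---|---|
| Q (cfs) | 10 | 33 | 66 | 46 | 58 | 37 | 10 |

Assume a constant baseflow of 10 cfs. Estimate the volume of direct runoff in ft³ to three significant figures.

V ≈ 1.03 × 10^6 ft³

Direct-runoff ordinates (Q − Q_b): 0.0, 23.0, 56.0, 36.0, 48.0, 27.0, 0.0 cfs.
ΣQ_DR = 190.0 cfs.
With Δt = 1.5 h = 5400 s, V = ΣQ_DR · Δt = 190.0 × 5400 = 1.03 × 10^6 ft³.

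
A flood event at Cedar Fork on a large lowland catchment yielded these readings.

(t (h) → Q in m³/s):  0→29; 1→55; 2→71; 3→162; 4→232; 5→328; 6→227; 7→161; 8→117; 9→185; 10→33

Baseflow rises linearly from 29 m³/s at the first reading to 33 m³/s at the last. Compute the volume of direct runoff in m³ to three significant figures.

V ≈ 4.53 × 10^6 m³

Direct-runoff ordinates (Q − Q_b): 0.00, 25.60, 41.20, 131.80, 201.40, 297.00, 195.60, 129.20, 84.80, 152.40, 0.00 m³/s.
ΣQ_DR = 1259 m³/s.
With Δt = 1 h = 3600 s, V = ΣQ_DR · Δt = 1259 × 3600 = 4.53 × 10^6 m³.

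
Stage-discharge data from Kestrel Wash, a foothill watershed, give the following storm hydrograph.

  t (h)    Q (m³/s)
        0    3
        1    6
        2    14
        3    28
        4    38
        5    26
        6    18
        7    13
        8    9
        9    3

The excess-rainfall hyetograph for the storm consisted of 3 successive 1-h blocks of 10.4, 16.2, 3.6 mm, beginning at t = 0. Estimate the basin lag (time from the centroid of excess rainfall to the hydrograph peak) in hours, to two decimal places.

t_L ≈ 2.73 h

Centroid of excess rainfall: t_c = Σ P_i·t̄_i / ΣP_i = 1.2748 h (block centres at 0.5, 1.5, 2.5 h).
Hydrograph peak occurs at t = 4 h, so basin lag t_L = 4 − 1.2748 = 2.73 h.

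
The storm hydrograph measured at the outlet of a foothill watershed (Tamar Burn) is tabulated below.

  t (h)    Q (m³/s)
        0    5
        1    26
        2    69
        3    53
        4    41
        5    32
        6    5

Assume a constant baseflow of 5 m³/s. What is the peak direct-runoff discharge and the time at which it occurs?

Subtracting baseflow gives direct-runoff ordinates: 0.0, 21.0, 64.0, 48.0, 36.0, 27.0, 0.0 m³/s.
The maximum is 64.0 m³/s, occurring at the reading for t = 2 h.

Q_p = 64.0 m³/s at t = 2 h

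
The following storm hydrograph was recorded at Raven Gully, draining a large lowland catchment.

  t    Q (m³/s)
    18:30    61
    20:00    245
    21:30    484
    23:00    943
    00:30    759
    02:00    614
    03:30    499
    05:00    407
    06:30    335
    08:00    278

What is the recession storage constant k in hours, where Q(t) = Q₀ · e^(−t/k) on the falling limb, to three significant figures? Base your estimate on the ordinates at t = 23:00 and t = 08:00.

k ≈ 7.37 h

On the falling limb, Q drops from 943 to 278 m³/s between t = 23:00 and t = 08:00 (Δt = 9 h).
k = −Δt / ln(Q₂/Q₁) = −9 / ln(278/943) = 7.37 h.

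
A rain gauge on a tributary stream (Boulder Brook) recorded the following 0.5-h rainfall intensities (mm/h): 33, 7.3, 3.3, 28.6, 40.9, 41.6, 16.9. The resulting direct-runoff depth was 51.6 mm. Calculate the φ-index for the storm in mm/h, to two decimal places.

Only the 5 blocks with intensity above φ contribute runoff: 33, 28.6, 40.9, 41.6, 16.9 mm/h.
Σ(I−φ)·Δt = d  ⇒  (33+28.6+40.9+41.6+16.9 − 5φ)·0.5 = 51.6
φ = (161.0 − 51.6/0.5) / 5 = 11.56 mm/h.

φ ≈ 11.56 mm/h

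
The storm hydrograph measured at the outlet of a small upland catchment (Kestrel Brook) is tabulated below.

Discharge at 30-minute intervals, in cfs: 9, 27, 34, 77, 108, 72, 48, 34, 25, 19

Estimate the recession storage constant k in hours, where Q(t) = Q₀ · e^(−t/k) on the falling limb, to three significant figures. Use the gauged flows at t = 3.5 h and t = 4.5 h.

k ≈ 1.72 h

On the falling limb, Q drops from 34 to 19 cfs between t = 3.5 h and t = 4.5 h (Δt = 1 h).
k = −Δt / ln(Q₂/Q₁) = −1 / ln(19/34) = 1.72 h.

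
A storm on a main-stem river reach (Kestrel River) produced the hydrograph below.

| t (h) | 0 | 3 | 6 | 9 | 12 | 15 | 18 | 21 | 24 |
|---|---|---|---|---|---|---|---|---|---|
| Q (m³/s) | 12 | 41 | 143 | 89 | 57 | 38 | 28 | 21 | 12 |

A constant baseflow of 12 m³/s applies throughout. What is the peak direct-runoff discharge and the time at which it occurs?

Subtracting baseflow gives direct-runoff ordinates: 0.0, 29.0, 131.0, 77.0, 45.0, 26.0, 16.0, 9.0, 0.0 m³/s.
The maximum is 131.0 m³/s, occurring at the reading for t = 6 h.

Q_p = 131.0 m³/s at t = 6 h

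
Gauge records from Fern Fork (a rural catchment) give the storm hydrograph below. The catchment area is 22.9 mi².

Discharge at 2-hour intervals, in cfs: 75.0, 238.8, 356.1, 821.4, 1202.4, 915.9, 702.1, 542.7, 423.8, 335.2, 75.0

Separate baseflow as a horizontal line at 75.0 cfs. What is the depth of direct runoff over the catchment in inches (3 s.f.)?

d ≈ 0.658 in

Direct runoff: 0.0, 163.8, 281.1, 746.4, 1127.4, 840.9, 627.1, 467.7, 348.8, 260.2, 0.0 cfs; ΣQ_DR = 4863 cfs.
V = ΣQ_DR · Δt = 4863 × 7200 s = 3.502 × 10^7 ft³.
Over A = 22.9 mi², depth = V / A = 0.658 in.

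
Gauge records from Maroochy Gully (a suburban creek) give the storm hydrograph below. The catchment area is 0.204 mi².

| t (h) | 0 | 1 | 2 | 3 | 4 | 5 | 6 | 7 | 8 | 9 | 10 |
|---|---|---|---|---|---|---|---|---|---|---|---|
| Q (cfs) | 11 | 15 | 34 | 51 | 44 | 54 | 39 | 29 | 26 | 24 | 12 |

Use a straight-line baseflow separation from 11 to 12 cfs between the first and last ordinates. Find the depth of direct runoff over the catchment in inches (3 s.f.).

d ≈ 1.61 in

Direct runoff: 0.00, 3.90, 22.80, 39.70, 32.60, 42.50, 27.40, 17.30, 14.20, 12.10, 0.00 cfs; ΣQ_DR = 212.5 cfs.
V = ΣQ_DR · Δt = 212.5 × 3600 s = 7.650 × 10^5 ft³.
Over A = 0.204 mi², depth = V / A = 1.61 in.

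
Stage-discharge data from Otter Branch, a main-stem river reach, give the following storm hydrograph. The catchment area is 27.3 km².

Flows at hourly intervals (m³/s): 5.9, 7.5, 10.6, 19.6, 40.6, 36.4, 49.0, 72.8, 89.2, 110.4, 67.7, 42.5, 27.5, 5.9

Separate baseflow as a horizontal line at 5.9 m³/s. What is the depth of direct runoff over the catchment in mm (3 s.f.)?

Direct runoff: 0.0, 1.6, 4.7, 13.7, 34.7, 30.5, 43.1, 66.9, 83.3, 104.5, 61.8, 36.6, 21.6, 0.0 m³/s; ΣQ_DR = 503.0 m³/s.
V = ΣQ_DR · Δt = 503.0 × 3600 s = 1.811 × 10^6 m³.
Over A = 27.3 km², depth = V / A = 66.3 mm.

d ≈ 66.3 mm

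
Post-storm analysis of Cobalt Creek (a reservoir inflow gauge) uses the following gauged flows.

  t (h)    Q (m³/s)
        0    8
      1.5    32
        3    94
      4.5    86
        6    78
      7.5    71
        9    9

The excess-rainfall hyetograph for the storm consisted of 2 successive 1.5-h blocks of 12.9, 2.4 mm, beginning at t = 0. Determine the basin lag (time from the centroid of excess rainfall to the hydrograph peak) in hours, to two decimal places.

t_L ≈ 2.01 h

Centroid of excess rainfall: t_c = Σ P_i·t̄_i / ΣP_i = 0.9853 h (block centres at 0.75, 2.25 h).
Hydrograph peak occurs at t = 3 h, so basin lag t_L = 3 − 0.9853 = 2.01 h.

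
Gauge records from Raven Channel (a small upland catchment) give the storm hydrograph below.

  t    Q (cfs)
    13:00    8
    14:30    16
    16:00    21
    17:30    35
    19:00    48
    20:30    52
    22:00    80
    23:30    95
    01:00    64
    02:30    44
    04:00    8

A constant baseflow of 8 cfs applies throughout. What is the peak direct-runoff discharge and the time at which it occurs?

Q_p = 87.0 cfs at t = 23:30

Subtracting baseflow gives direct-runoff ordinates: 0.0, 8.0, 13.0, 27.0, 40.0, 44.0, 72.0, 87.0, 56.0, 36.0, 0.0 cfs.
The maximum is 87.0 cfs, occurring at the reading for t = 23:30.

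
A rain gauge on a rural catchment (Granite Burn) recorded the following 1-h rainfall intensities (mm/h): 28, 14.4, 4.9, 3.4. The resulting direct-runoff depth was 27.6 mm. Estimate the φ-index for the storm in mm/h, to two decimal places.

φ ≈ 7.40 mm/h

Only the 2 blocks with intensity above φ contribute runoff: 28, 14.4 mm/h.
Σ(I−φ)·Δt = d  ⇒  (28+14.4 − 2φ)·1 = 27.6
φ = (42.40 − 27.6/1) / 2 = 7.40 mm/h.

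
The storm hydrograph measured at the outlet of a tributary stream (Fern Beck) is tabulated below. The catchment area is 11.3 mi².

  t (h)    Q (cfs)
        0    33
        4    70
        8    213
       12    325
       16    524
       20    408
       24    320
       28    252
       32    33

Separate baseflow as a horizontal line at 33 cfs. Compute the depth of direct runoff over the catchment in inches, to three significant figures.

Direct runoff: 0.0, 37.0, 180.0, 292.0, 491.0, 375.0, 287.0, 219.0, 0.0 cfs; ΣQ_DR = 1881 cfs.
V = ΣQ_DR · Δt = 1881 × 14400 s = 2.709 × 10^7 ft³.
Over A = 11.3 mi², depth = V / A = 1.03 in.

d ≈ 1.03 in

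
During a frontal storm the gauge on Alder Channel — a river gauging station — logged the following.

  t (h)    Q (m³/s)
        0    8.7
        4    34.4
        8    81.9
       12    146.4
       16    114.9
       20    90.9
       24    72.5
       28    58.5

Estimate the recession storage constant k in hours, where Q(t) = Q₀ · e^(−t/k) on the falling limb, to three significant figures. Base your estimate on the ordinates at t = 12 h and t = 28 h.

k ≈ 17.4 h

On the falling limb, Q drops from 146.4 to 58.5 m³/s between t = 12 h and t = 28 h (Δt = 16 h).
k = −Δt / ln(Q₂/Q₁) = −16 / ln(58.5/146.4) = 17.4 h.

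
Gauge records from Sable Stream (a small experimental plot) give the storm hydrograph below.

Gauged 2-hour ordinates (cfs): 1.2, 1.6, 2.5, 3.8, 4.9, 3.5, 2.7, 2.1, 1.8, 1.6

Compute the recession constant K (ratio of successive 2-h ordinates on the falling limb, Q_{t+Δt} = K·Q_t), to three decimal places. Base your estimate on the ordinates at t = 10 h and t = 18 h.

Using the recession-limb readings at t = 10 h and t = 18 h: Q falls from 3.5 to 1.6 cfs over 4 intervals.
K = (Q₂/Q₁)^(1/4) = (1.6/3.5)^(1/4) = 0.822.

K ≈ 0.822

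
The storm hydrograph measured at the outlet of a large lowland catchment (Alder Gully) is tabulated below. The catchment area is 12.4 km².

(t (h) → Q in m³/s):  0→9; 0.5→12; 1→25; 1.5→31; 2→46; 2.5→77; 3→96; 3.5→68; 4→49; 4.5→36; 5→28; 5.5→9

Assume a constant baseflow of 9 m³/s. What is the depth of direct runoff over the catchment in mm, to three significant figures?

d ≈ 54.9 mm

Direct runoff: 0.0, 3.0, 16.0, 22.0, 37.0, 68.0, 87.0, 59.0, 40.0, 27.0, 19.0, 0.0 m³/s; ΣQ_DR = 378.0 m³/s.
V = ΣQ_DR · Δt = 378.0 × 1800 s = 6.804 × 10^5 m³.
Over A = 12.4 km², depth = V / A = 54.9 mm.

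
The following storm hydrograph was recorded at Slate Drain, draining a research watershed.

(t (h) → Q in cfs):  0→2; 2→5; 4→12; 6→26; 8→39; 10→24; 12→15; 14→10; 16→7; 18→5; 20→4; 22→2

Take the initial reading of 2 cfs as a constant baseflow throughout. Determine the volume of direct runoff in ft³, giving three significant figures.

V ≈ 9.14 × 10^5 ft³

Direct-runoff ordinates (Q − Q_b): 0.0, 3.0, 10.0, 24.0, 37.0, 22.0, 13.0, 8.0, 5.0, 3.0, 2.0, 0.0 cfs.
ΣQ_DR = 127.0 cfs.
With Δt = 2 h = 7200 s, V = ΣQ_DR · Δt = 127.0 × 7200 = 9.14 × 10^5 ft³.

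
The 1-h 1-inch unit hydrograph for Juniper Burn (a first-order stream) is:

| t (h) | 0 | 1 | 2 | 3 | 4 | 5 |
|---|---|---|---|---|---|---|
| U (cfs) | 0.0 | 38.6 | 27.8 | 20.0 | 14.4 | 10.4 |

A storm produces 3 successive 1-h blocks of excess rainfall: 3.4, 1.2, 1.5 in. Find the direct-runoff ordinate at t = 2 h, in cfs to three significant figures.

Q ≈ 141 cfs

By discrete convolution, Q_j = Σ (P_i / 1 in) · U_{j−i}.
At t = 2 h (j=2): Q = (3.4/1)·27.8 + (1.2/1)·38.6 + (1.5/1)·0.0 = 141 cfs.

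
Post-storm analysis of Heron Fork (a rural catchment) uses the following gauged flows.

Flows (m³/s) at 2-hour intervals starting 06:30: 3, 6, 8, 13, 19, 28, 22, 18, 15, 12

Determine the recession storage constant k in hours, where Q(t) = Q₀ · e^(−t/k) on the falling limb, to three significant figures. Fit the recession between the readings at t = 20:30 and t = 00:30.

On the falling limb, Q drops from 18 to 12 m³/s between t = 20:30 and t = 00:30 (Δt = 4 h).
k = −Δt / ln(Q₂/Q₁) = −4 / ln(12/18) = 9.87 h.

k ≈ 9.87 h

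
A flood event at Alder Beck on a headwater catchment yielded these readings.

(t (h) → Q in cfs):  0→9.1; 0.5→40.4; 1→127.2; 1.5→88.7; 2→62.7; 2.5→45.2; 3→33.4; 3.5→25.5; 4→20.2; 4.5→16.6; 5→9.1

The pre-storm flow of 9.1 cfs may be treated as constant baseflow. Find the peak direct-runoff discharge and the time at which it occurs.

Subtracting baseflow gives direct-runoff ordinates: 0.0, 31.3, 118.1, 79.6, 53.6, 36.1, 24.3, 16.4, 11.1, 7.5, 0.0 cfs.
The maximum is 118.1 cfs, occurring at the reading for t = 1 h.

Q_p = 118.1 cfs at t = 1 h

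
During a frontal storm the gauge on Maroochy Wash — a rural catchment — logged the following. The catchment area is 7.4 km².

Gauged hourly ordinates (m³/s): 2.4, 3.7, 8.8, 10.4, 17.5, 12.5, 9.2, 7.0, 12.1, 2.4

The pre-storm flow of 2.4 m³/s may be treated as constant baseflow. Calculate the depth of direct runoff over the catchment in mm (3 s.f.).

d ≈ 30.2 mm

Direct runoff: 0.0, 1.3, 6.4, 8.0, 15.1, 10.1, 6.8, 4.6, 9.7, 0.0 m³/s; ΣQ_DR = 62.00 m³/s.
V = ΣQ_DR · Δt = 62.00 × 3600 s = 2.232 × 10^5 m³.
Over A = 7.4 km², depth = V / A = 30.2 mm.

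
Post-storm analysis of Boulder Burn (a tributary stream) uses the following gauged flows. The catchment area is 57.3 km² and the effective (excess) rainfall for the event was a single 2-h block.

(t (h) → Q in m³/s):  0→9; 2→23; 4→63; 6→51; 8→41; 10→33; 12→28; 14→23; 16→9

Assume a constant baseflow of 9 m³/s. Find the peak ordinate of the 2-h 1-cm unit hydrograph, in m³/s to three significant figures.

Direct runoff: 0.0, 14.0, 54.0, 42.0, 32.0, 24.0, 19.0, 14.0, 0.0 m³/s; ΣQ_DR = 199.0 m³/s, peak = 54.0 m³/s.
Runoff depth d = ΣQ_DR·Δt / A = 199.0 × 7200 / (57.3 km²) = 25.01 mm.
The 1-cm UH is the DRH scaled by (10 mm)/d, so U_p = 54.0 × 10/25.01 = 21.6 m³/s.

U_p ≈ 21.6 m³/s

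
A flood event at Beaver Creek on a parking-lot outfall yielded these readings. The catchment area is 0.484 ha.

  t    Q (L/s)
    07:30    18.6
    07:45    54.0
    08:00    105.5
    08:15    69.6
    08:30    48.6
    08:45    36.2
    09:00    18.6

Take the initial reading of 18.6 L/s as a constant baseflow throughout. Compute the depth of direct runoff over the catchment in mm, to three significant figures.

Direct runoff: 0.0, 35.4, 86.9, 51.0, 30.0, 17.6, 0.0 L/s; ΣQ_DR = 220.9 L/s.
V = ΣQ_DR · Δt = 220.9 × 900 s = 1.988 × 10^5 L.
Over A = 0.484 ha, depth = V / A = 41.1 mm.

d ≈ 41.1 mm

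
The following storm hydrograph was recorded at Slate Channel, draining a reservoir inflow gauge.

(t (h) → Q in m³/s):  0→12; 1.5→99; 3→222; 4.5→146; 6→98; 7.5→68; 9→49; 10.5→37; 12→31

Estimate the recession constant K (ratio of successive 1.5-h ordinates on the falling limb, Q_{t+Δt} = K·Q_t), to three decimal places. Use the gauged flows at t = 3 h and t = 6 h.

K ≈ 0.664

Using the recession-limb readings at t = 3 h and t = 6 h: Q falls from 222 to 98 m³/s over 2 intervals.
K = (Q₂/Q₁)^(1/2) = (98/222)^(1/2) = 0.664.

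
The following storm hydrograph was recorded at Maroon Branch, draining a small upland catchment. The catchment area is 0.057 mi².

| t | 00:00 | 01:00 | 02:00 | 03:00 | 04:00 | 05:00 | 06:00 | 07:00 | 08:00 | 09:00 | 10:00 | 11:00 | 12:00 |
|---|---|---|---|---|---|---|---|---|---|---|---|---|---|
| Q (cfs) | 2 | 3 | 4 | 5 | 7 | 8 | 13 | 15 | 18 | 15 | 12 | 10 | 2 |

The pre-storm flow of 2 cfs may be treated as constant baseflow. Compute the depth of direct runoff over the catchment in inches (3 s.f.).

d ≈ 2.39 in

Direct runoff: 0.0, 1.0, 2.0, 3.0, 5.0, 6.0, 11.0, 13.0, 16.0, 13.0, 10.0, 8.0, 0.0 cfs; ΣQ_DR = 88.00 cfs.
V = ΣQ_DR · Δt = 88.00 × 3600 s = 3.168 × 10^5 ft³.
Over A = 0.057 mi², depth = V / A = 2.39 in.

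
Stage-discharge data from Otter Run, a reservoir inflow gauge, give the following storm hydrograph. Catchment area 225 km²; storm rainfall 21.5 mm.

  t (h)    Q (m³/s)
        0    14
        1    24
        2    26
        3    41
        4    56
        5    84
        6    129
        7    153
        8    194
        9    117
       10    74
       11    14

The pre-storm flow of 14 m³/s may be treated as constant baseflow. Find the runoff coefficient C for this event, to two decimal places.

C ≈ 0.56

ΣQ_DR = 758.0 m³/s; V = ΣQ_DR·Δt = 2.729 × 10^6 m³.
Runoff depth d = V / A = 12.13 mm.
C = d / P = 12.13 / 21.5 = 0.56.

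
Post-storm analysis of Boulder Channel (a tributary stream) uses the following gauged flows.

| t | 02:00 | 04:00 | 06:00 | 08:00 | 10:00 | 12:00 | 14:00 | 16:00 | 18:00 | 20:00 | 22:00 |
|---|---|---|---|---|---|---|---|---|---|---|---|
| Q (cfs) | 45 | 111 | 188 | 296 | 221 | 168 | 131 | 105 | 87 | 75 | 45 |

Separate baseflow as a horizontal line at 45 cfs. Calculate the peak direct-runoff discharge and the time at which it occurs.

Subtracting baseflow gives direct-runoff ordinates: 0.0, 66.0, 143.0, 251.0, 176.0, 123.0, 86.0, 60.0, 42.0, 30.0, 0.0 cfs.
The maximum is 251.0 cfs, occurring at the reading for t = 08:00.

Q_p = 251.0 cfs at t = 08:00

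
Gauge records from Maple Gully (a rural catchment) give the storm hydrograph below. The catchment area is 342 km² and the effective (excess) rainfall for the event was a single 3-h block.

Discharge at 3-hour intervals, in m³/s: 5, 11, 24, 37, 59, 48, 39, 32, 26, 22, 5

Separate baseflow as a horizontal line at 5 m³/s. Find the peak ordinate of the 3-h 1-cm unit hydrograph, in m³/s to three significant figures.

Direct runoff: 0.0, 6.0, 19.0, 32.0, 54.0, 43.0, 34.0, 27.0, 21.0, 17.0, 0.0 m³/s; ΣQ_DR = 253.0 m³/s, peak = 54.0 m³/s.
Runoff depth d = ΣQ_DR·Δt / A = 253.0 × 10800 / (342 km²) = 7.989 mm.
The 1-cm UH is the DRH scaled by (10 mm)/d, so U_p = 54.0 × 10/7.989 = 67.6 m³/s.

U_p ≈ 67.6 m³/s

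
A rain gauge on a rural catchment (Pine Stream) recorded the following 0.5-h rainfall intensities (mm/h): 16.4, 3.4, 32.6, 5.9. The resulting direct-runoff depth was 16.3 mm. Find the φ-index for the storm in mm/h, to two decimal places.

Only the 2 blocks with intensity above φ contribute runoff: 16.4, 32.6 mm/h.
Σ(I−φ)·Δt = d  ⇒  (16.4+32.6 − 2φ)·0.5 = 16.3
φ = (49.00 − 16.3/0.5) / 2 = 8.20 mm/h.

φ ≈ 8.20 mm/h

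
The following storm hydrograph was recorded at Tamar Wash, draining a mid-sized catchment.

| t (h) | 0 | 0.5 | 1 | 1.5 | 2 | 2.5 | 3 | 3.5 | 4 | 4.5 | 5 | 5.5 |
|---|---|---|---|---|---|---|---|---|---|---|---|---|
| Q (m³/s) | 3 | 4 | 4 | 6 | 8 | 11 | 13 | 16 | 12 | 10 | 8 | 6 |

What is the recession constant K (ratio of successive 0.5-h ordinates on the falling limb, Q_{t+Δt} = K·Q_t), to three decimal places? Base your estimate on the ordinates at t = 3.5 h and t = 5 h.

Using the recession-limb readings at t = 3.5 h and t = 5 h: Q falls from 16 to 8 m³/s over 3 intervals.
K = (Q₂/Q₁)^(1/3) = (8/16)^(1/3) = 0.794.

K ≈ 0.794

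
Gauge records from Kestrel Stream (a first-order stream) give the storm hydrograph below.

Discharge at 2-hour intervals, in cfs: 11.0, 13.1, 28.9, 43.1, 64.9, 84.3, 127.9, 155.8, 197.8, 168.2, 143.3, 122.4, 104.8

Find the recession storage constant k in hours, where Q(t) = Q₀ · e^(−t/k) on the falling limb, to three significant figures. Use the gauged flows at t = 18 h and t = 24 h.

On the falling limb, Q drops from 168.2 to 104.8 cfs between t = 18 h and t = 24 h (Δt = 6 h).
k = −Δt / ln(Q₂/Q₁) = −6 / ln(104.8/168.2) = 12.7 h.

k ≈ 12.7 h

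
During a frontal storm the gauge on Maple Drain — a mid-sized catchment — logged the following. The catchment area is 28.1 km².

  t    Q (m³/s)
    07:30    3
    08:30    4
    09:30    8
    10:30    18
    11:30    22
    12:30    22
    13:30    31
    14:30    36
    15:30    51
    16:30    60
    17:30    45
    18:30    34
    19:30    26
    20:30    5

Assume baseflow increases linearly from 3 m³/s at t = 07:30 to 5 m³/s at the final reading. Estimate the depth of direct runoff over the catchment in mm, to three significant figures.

Direct runoff: 0.00, 0.85, 4.69, 14.54, 18.38, 18.23, 27.08, 31.92, 46.77, 55.62, 40.46, 29.31, 21.15, 0.00 m³/s; ΣQ_DR = 309.0 m³/s.
V = ΣQ_DR · Δt = 309.0 × 3600 s = 1.112 × 10^6 m³.
Over A = 28.1 km², depth = V / A = 39.6 mm.

d ≈ 39.6 mm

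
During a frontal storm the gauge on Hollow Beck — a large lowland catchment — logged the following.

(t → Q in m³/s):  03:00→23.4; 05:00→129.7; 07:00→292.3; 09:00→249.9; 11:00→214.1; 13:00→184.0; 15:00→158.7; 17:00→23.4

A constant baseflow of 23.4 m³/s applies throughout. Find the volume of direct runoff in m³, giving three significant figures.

V ≈ 7.84 × 10^6 m³

Direct-runoff ordinates (Q − Q_b): 0.0, 106.3, 268.9, 226.5, 190.7, 160.6, 135.3, 0.0 m³/s.
ΣQ_DR = 1088 m³/s.
With Δt = 2 h = 7200 s, V = ΣQ_DR · Δt = 1088 × 7200 = 7.84 × 10^6 m³.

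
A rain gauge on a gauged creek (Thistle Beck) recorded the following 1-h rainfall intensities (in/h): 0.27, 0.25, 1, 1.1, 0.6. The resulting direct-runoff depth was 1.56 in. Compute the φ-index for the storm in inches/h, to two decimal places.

φ ≈ 0.38 in/h

Only the 3 blocks with intensity above φ contribute runoff: 1, 1.1, 0.6 in/h.
Σ(I−φ)·Δt = d  ⇒  (1+1.1+0.6 − 3φ)·1 = 1.56
φ = (2.700 − 1.56/1) / 3 = 0.38 in/h.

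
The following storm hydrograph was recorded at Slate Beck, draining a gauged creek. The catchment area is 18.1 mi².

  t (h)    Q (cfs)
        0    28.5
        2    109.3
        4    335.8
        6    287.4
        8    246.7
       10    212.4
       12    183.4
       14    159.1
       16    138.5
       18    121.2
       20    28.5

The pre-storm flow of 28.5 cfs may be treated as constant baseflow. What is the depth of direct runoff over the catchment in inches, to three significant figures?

d ≈ 0.263 in

Direct runoff: 0.0, 80.8, 307.3, 258.9, 218.2, 183.9, 154.9, 130.6, 110.0, 92.7, 0.0 cfs; ΣQ_DR = 1537 cfs.
V = ΣQ_DR · Δt = 1537 × 7200 s = 1.107 × 10^7 ft³.
Over A = 18.1 mi², depth = V / A = 0.263 in.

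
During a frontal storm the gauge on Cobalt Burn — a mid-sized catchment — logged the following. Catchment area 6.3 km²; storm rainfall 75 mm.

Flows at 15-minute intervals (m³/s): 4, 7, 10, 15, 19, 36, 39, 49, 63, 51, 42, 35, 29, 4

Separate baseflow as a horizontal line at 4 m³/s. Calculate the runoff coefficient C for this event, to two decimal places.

C ≈ 0.66

ΣQ_DR = 347.0 m³/s; V = ΣQ_DR·Δt = 3.123 × 10^5 m³.
Runoff depth d = V / A = 49.57 mm.
C = d / P = 49.57 / 75 = 0.66.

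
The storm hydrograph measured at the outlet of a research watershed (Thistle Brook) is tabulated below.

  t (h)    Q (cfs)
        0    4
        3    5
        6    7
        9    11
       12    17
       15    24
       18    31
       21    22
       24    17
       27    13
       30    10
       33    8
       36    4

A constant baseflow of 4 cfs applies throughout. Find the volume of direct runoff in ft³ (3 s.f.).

V ≈ 1.31 × 10^6 ft³

Direct-runoff ordinates (Q − Q_b): 0.0, 1.0, 3.0, 7.0, 13.0, 20.0, 27.0, 18.0, 13.0, 9.0, 6.0, 4.0, 0.0 cfs.
ΣQ_DR = 121.0 cfs.
With Δt = 3 h = 10800 s, V = ΣQ_DR · Δt = 121.0 × 10800 = 1.31 × 10^6 ft³.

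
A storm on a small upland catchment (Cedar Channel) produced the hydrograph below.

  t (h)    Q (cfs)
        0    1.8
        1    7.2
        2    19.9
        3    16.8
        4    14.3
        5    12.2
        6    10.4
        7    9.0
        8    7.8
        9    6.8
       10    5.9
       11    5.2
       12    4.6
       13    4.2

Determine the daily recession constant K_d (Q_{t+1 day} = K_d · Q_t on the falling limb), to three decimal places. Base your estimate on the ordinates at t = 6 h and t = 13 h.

Between t = 6 h and t = 13 h the flow falls from 10.4 to 4.2 cfs over 7×1 h = 7 h.
Per-interval ratio K = (4.2/10.4)^(1/7) = 0.8785; K_d = K^(24/1) = 0.045.

K_d ≈ 0.045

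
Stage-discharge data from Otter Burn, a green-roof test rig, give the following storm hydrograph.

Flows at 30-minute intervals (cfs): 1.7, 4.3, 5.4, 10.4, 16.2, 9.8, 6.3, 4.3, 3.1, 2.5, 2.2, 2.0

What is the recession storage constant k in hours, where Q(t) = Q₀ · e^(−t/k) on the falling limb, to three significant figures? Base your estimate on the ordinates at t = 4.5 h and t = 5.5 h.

k ≈ 4.48 h

On the falling limb, Q drops from 2.5 to 2.0 cfs between t = 4.5 h and t = 5.5 h (Δt = 1 h).
k = −Δt / ln(Q₂/Q₁) = −1 / ln(2.0/2.5) = 4.48 h.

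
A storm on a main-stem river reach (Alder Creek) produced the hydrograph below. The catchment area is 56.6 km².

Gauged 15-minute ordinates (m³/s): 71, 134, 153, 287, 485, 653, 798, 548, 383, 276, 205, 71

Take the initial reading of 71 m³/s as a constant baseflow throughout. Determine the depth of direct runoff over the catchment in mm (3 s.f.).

Direct runoff: 0.0, 63.0, 82.0, 216.0, 414.0, 582.0, 727.0, 477.0, 312.0, 205.0, 134.0, 0.0 m³/s; ΣQ_DR = 3212 m³/s.
V = ΣQ_DR · Δt = 3212 × 900 s = 2.891 × 10^6 m³.
Over A = 56.6 km², depth = V / A = 51.1 mm.

d ≈ 51.1 mm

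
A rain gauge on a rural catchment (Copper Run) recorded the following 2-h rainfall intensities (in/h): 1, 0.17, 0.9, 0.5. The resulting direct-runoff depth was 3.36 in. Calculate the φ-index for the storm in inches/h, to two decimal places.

φ ≈ 0.24 in/h

Only the 3 blocks with intensity above φ contribute runoff: 1, 0.9, 0.5 in/h.
Σ(I−φ)·Δt = d  ⇒  (1+0.9+0.5 − 3φ)·2 = 3.36
φ = (2.400 − 3.36/2) / 3 = 0.24 in/h.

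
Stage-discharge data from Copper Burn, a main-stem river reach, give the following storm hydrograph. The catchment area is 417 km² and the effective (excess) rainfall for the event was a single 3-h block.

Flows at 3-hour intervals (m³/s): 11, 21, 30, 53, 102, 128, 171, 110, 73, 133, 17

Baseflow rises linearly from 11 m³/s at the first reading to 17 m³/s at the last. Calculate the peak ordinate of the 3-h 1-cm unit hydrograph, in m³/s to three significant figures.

Direct runoff: 0.00, 9.40, 17.80, 40.20, 88.60, 114.00, 156.40, 94.80, 57.20, 116.60, 0.00 m³/s; ΣQ_DR = 695.0 m³/s, peak = 156.40 m³/s.
Runoff depth d = ΣQ_DR·Δt / A = 695.0 × 10800 / (417 km²) = 18.00 mm.
The 1-cm UH is the DRH scaled by (10 mm)/d, so U_p = 156.40 × 10/18.00 = 86.9 m³/s.

U_p ≈ 86.9 m³/s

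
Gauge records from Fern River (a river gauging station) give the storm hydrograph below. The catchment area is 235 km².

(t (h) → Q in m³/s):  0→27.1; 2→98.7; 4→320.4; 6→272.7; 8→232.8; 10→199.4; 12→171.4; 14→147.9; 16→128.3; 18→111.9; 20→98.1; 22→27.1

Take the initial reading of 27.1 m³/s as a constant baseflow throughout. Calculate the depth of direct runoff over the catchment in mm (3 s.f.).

d ≈ 46.3 mm

Direct runoff: 0.0, 71.6, 293.3, 245.6, 205.7, 172.3, 144.3, 120.8, 101.2, 84.8, 71.0, 0.0 m³/s; ΣQ_DR = 1511 m³/s.
V = ΣQ_DR · Δt = 1511 × 7200 s = 1.088 × 10^7 m³.
Over A = 235 km², depth = V / A = 46.3 mm.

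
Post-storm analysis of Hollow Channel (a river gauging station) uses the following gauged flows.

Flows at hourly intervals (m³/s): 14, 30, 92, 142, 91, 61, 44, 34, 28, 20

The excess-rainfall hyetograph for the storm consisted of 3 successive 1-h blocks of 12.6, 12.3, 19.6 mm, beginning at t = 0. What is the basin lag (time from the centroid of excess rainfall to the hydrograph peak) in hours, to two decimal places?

t_L ≈ 1.34 h

Centroid of excess rainfall: t_c = Σ P_i·t̄_i / ΣP_i = 1.6573 h (block centres at 0.5, 1.5, 2.5 h).
Hydrograph peak occurs at t = 3 h, so basin lag t_L = 3 − 1.6573 = 1.34 h.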